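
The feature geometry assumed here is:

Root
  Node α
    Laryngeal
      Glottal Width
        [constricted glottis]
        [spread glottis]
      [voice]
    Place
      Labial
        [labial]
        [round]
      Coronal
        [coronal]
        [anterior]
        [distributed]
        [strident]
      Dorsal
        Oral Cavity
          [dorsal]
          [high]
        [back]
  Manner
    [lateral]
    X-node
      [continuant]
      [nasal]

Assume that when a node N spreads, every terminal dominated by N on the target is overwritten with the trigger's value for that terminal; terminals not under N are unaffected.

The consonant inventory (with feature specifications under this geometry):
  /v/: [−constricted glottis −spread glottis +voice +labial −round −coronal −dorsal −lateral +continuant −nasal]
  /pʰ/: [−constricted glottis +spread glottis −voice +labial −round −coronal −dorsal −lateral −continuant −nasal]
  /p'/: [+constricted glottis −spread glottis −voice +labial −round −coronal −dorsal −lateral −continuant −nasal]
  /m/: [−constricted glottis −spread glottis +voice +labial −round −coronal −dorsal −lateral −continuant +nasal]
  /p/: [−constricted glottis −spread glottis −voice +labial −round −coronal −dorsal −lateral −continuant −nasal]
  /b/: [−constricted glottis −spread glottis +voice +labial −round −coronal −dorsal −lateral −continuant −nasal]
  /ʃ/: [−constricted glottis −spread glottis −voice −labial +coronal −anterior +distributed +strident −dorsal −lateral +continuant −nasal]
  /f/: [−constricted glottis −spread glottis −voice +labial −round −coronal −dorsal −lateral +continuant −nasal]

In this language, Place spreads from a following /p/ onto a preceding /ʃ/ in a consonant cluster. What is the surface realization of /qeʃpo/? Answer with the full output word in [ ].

[qefpo]

Place immediately or transitively dominates [labial], [round], [coronal], [anterior], [distributed], [strident], [dorsal], [high], [back].
After delinking /ʃ/'s Place and linking /p/'s, the affected terminals become [+labial], [−round], [−coronal], [−dorsal]; [constricted glottis], [spread glottis], [voice], … (outside Place) are retained from /ʃ/.
Among the inventory, only /f/ has exactly this specification, giving the surface form [qefpo].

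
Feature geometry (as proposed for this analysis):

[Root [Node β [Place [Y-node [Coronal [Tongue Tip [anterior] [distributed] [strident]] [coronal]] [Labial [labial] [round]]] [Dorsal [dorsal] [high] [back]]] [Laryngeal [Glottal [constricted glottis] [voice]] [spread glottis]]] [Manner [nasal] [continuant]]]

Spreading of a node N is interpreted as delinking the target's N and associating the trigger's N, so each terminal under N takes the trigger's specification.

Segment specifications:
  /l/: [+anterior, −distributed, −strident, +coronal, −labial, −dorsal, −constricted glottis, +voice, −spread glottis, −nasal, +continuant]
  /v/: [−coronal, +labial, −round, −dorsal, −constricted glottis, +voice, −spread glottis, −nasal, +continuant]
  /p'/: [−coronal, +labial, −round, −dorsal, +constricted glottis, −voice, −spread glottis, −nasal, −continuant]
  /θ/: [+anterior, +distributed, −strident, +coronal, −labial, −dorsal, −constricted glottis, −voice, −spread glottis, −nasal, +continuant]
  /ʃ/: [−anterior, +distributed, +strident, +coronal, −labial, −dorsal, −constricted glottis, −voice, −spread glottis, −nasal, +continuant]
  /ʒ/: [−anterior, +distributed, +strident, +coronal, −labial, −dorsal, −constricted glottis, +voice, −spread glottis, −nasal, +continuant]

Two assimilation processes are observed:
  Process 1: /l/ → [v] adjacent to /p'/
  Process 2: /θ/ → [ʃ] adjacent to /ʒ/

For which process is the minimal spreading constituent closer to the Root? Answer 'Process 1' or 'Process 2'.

Process 1 alters [labial], [round], [coronal], [anterior], [distributed], [strident]; the lowest common ancestor is Y-node (depth 3 from Root).
Process 2: the features that change are [anterior], [strident]; the minimal node is Tongue Tip (depth 5).
Y-node is closer to Root than Tongue Tip, so Process 1 spreads the higher node.

Process 1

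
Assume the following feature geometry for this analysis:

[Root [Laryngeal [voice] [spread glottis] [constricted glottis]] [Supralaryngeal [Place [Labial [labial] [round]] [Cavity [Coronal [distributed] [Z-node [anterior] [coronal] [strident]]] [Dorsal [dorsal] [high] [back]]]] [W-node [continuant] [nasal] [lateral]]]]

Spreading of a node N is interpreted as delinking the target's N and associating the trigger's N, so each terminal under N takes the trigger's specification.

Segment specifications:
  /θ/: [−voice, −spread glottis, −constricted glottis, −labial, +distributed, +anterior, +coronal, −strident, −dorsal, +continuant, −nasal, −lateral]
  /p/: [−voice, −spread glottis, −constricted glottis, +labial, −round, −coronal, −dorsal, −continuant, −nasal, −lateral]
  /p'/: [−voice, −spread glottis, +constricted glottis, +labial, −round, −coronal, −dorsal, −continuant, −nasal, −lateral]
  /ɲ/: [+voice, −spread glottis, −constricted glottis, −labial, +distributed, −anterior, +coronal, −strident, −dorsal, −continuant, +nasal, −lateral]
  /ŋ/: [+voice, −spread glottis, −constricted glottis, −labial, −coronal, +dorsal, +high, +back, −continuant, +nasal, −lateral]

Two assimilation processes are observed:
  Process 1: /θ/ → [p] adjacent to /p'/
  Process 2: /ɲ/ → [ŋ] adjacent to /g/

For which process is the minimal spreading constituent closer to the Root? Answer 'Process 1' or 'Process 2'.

Process 1

Process 1: the features that change are [continuant], [labial], [round], [coronal], [anterior], [distributed], [strident]; the minimal node is Supralaryngeal (depth 1).
Process 2 alters [coronal], [anterior], [distributed], [strident], [dorsal], [high], [back]; the lowest common ancestor is Cavity (depth 3 from Root).
Supralaryngeal is closer to Root than Cavity, so Process 1 spreads the higher node.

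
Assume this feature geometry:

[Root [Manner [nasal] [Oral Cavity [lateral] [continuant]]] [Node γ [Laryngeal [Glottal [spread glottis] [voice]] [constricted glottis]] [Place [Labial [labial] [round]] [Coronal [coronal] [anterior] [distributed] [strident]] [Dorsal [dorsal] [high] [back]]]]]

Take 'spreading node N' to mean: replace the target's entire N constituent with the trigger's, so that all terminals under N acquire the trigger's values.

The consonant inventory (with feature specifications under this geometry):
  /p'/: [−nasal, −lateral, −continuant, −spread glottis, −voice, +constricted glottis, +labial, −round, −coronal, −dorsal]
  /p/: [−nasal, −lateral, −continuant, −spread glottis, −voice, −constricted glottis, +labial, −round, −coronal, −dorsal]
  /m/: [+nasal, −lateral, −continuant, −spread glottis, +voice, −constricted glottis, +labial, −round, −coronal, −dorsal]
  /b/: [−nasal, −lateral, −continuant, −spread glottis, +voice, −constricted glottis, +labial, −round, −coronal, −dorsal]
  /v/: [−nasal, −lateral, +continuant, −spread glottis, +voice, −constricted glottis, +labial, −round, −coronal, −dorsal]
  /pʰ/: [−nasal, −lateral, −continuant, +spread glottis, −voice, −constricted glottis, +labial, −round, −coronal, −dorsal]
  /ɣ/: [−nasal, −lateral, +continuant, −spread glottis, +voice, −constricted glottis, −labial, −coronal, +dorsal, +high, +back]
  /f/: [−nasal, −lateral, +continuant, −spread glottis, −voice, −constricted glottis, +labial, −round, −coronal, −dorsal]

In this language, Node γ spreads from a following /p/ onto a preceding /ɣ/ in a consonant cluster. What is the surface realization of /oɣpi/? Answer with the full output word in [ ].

The Node γ node dominates the terminals [spread glottis], [voice], [constricted glottis], [labial], [round], [coronal], [anterior], [distributed], [strident], [dorsal], [high], [back].
The target acquires /p/'s values for everything under Node γ — [−spread glottis], [−voice], [−constricted glottis], [+labial], [−round], [−coronal], [−dorsal] — while keeping its own [nasal], [lateral], [continuant].
Among the inventory, only /f/ has exactly this specification, giving the surface form [ofpi].

[ofpi]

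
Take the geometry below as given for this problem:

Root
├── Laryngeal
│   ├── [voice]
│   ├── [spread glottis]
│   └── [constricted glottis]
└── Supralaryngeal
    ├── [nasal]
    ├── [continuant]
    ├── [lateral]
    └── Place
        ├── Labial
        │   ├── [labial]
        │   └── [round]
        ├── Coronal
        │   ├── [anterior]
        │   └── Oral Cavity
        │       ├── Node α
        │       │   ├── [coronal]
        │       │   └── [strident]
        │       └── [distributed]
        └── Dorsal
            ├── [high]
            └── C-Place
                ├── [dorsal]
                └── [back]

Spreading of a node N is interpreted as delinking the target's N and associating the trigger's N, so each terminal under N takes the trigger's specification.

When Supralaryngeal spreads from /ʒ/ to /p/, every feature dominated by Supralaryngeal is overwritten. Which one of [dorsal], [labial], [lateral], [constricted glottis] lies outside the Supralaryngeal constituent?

[constricted glottis]

Supralaryngeal dominates exactly [nasal], [continuant], [lateral], [labial], [round], [anterior], [coronal], [strident], [distributed], [high], [dorsal], [back].
[dorsal], [labial], [lateral] all lie under Supralaryngeal, so they are overwritten when Supralaryngeal spreads.
[constricted glottis] is not within the Supralaryngeal subtree (it hangs from Laryngeal), so /p/'s [constricted glottis] value survives.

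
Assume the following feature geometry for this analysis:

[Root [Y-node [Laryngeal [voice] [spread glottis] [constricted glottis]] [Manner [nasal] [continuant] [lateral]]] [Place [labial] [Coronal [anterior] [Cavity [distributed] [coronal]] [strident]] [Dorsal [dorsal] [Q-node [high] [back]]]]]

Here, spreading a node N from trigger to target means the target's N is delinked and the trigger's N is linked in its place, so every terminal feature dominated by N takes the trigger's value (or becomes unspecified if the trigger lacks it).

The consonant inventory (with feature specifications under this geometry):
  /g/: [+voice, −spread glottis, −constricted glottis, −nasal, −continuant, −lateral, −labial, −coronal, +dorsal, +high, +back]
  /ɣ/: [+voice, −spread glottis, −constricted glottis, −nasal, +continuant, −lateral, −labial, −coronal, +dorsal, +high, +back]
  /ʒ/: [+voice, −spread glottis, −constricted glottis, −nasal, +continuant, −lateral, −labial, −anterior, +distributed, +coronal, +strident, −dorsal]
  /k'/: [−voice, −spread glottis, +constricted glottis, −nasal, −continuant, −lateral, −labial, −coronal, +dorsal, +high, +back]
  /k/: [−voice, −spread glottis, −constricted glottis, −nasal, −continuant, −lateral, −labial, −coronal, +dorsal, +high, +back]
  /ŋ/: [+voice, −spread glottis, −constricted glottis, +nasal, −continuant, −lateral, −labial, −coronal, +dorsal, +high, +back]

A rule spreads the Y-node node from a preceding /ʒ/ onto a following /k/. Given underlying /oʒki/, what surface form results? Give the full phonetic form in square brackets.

[oʒɣi]

The Y-node node dominates the terminals [voice], [spread glottis], [constricted glottis], [nasal], [continuant], [lateral].
The target acquires /ʒ/'s values for everything under Y-node — [+voice], [−spread glottis], [−constricted glottis], [−nasal], [+continuant], [−lateral] — while keeping its own [labial], [coronal], [dorsal], ….
This feature bundle is that of [ɣ], so /oʒki/ surfaces as [oʒɣi].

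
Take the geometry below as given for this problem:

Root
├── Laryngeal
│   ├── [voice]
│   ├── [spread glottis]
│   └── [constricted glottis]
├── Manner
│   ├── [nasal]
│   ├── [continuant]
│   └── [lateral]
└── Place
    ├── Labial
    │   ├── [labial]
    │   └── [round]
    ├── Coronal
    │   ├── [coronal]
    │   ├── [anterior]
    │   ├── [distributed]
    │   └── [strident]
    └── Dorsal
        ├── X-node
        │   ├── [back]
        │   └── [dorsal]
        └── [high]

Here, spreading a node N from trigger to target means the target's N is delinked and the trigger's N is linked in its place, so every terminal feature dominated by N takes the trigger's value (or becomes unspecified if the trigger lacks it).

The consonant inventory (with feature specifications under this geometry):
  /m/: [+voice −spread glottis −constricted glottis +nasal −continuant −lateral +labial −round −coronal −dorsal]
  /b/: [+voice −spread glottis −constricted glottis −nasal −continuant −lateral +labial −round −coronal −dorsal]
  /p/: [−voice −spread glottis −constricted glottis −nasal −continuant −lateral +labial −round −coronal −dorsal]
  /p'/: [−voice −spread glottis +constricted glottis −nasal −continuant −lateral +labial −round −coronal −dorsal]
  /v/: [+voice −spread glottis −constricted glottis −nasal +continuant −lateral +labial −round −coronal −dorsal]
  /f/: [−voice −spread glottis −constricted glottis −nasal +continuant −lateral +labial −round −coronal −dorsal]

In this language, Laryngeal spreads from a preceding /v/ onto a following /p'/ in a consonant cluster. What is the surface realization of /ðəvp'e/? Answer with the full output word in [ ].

Terminals under Laryngeal in this geometry: [voice], [spread glottis], [constricted glottis].
Spreading Laryngeal from /v/ onto /p'/ replaces those values with /v/'s: [+voice], [−spread glottis], [−constricted glottis]. Features outside Laryngeal ([nasal], [continuant], [lateral], …) stay as in /p'/.
Among the inventory, only /b/ has exactly this specification, giving the surface form [ðəvbe].

[ðəvbe]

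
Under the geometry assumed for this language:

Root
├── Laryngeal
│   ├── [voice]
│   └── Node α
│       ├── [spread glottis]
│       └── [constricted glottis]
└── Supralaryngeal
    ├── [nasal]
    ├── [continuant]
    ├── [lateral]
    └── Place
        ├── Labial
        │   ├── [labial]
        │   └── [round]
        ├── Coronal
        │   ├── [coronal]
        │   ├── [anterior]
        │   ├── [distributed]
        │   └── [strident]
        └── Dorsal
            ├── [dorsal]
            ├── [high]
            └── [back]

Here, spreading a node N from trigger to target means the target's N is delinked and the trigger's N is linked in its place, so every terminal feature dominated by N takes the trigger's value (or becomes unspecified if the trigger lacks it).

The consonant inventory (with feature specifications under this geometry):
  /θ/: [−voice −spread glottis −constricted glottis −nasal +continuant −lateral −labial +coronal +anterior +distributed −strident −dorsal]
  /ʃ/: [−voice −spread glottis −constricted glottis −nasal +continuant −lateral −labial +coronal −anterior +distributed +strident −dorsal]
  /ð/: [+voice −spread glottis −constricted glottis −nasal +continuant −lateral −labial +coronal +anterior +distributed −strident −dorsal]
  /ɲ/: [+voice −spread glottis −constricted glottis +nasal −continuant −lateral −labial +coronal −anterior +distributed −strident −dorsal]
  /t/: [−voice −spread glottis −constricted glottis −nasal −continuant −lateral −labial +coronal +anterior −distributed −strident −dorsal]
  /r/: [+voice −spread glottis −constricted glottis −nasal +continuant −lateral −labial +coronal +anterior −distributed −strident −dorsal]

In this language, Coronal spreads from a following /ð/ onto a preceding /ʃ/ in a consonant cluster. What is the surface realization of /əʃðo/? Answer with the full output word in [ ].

[əθðo]

The Coronal node dominates the terminals [coronal], [anterior], [distributed], [strident].
After delinking /ʃ/'s Coronal and linking /ð/'s, the affected terminals become [+coronal], [+anterior], [+distributed], [−strident]; [voice], [spread glottis], [constricted glottis], … (outside Coronal) are retained from /ʃ/.
The resulting bundle matches /θ/ in the inventory; substituting it for /ʃ/ gives [əθðo].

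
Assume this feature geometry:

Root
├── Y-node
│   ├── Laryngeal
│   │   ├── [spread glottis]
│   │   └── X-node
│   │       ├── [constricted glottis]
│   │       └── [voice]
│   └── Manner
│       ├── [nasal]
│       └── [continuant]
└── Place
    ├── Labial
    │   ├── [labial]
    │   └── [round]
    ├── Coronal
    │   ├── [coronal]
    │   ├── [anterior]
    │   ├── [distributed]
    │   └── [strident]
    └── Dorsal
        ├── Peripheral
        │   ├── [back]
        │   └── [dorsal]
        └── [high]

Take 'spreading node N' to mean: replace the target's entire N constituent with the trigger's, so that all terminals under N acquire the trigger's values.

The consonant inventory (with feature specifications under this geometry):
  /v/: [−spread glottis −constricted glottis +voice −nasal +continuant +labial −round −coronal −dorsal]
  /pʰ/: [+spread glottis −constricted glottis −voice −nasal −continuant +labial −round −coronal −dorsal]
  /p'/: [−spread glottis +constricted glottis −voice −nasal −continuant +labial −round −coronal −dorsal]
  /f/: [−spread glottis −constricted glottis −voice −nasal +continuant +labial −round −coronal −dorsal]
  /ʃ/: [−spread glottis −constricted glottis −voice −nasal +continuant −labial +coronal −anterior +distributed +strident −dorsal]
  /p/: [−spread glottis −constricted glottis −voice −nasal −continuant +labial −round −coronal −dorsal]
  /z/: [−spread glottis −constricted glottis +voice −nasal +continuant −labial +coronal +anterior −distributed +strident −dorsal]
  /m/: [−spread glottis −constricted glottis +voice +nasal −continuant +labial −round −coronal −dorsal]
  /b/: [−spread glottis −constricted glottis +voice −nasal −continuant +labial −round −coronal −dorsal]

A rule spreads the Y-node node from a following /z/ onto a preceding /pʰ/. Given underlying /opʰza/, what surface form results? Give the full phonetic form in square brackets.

Terminals under Y-node in this geometry: [spread glottis], [constricted glottis], [voice], [nasal], [continuant].
After delinking /pʰ/'s Y-node and linking /z/'s, the affected terminals become [−spread glottis], [−constricted glottis], [+voice], [−nasal], [+continuant]; [labial], [round], [coronal], … (outside Y-node) are retained from /pʰ/.
The resulting bundle matches /v/ in the inventory; substituting it for /pʰ/ gives [ovza].

[ovza]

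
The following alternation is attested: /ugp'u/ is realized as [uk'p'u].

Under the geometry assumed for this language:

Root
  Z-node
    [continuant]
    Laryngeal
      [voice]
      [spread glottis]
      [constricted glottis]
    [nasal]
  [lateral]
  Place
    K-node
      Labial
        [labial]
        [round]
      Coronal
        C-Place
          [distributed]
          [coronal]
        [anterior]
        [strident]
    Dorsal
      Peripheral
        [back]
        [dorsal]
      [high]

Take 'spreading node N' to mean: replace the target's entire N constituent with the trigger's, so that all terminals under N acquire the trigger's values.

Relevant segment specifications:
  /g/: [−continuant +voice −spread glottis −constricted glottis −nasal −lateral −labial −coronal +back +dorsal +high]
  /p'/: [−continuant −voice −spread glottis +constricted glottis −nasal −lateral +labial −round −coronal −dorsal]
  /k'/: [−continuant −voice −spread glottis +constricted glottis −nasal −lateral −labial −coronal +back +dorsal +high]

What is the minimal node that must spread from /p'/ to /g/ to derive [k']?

The alternation /g/ → [k'] changes [voice], [constricted glottis] and nothing else.
These terminals are all dominated by Laryngeal, and no proper subconstituent of Laryngeal covers them all; Laryngeal is their lowest common ancestor.
Spreading Laryngeal from /p'/ overwrites each of those terminals with /p'/'s values, yielding exactly [k'].
Features on which the two segments disagree outside Laryngeal, such as [labial], [dorsal], are unchanged — nothing dominating them spread, and Laryngeal is the minimal sufficient constituent.

Laryngeal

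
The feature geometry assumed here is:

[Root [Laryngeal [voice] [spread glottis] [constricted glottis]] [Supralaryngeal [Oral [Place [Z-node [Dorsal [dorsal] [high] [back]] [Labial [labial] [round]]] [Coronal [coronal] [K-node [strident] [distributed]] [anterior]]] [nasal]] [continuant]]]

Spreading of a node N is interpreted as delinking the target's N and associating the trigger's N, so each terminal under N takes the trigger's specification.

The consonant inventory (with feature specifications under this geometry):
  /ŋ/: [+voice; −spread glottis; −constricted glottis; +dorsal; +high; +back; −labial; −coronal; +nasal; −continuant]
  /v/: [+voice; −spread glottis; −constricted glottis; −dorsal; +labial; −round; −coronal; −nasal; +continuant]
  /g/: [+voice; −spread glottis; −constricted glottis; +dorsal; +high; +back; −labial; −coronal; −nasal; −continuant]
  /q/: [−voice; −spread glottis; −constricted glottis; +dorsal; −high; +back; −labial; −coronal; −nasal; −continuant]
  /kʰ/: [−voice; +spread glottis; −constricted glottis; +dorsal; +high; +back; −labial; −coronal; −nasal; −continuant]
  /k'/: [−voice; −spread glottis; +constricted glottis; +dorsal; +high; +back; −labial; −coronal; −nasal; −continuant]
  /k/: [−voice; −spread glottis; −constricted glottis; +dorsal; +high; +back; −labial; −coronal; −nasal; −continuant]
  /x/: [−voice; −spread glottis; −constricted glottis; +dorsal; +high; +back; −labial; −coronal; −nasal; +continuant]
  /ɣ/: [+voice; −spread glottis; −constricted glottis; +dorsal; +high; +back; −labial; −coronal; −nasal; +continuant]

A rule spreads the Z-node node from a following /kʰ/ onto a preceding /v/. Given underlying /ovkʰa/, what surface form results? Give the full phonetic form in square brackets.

[oɣkʰa]

The Z-node node dominates the terminals [dorsal], [high], [back], [labial], [round].
After delinking /v/'s Z-node and linking /kʰ/'s, the affected terminals become [+dorsal], [+high], [+back], [−labial]; [voice], [spread glottis], [constricted glottis], … (outside Z-node) are retained from /v/.
Among the inventory, only /ɣ/ has exactly this specification, giving the surface form [oɣkʰa].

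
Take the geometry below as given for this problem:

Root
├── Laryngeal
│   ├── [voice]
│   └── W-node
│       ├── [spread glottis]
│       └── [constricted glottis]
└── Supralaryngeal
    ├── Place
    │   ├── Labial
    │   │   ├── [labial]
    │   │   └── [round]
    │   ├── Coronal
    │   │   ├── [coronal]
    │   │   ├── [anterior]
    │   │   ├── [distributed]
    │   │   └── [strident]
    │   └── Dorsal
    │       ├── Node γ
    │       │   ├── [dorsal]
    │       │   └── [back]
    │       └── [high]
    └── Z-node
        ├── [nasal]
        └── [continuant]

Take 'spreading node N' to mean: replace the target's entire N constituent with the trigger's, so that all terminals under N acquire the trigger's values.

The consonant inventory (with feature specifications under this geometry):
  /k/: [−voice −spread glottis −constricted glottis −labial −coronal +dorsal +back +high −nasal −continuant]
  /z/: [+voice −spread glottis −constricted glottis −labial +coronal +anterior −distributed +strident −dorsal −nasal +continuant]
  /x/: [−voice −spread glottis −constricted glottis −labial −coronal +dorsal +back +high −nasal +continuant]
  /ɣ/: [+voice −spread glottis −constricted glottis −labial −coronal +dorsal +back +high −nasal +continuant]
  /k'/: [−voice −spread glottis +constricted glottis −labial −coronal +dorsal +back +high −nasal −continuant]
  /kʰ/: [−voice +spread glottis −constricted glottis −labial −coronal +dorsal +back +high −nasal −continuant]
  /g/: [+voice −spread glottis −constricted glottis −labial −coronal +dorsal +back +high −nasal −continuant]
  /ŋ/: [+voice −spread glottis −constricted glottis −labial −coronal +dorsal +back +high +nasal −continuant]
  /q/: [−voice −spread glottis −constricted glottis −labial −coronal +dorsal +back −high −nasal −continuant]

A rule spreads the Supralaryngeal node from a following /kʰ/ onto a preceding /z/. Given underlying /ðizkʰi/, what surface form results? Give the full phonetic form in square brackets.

[ðigkʰi]

Terminals under Supralaryngeal in this geometry: [labial], [round], [coronal], [anterior], [distributed], [strident], [dorsal], [back], [high], [nasal], [continuant].
The target acquires /kʰ/'s values for everything under Supralaryngeal — [−labial], [−coronal], [+dorsal], [+back], [+high], [−nasal], [−continuant] — while keeping its own [voice], [spread glottis], [constricted glottis].
The resulting bundle matches /g/ in the inventory; substituting it for /z/ gives [ðigkʰi].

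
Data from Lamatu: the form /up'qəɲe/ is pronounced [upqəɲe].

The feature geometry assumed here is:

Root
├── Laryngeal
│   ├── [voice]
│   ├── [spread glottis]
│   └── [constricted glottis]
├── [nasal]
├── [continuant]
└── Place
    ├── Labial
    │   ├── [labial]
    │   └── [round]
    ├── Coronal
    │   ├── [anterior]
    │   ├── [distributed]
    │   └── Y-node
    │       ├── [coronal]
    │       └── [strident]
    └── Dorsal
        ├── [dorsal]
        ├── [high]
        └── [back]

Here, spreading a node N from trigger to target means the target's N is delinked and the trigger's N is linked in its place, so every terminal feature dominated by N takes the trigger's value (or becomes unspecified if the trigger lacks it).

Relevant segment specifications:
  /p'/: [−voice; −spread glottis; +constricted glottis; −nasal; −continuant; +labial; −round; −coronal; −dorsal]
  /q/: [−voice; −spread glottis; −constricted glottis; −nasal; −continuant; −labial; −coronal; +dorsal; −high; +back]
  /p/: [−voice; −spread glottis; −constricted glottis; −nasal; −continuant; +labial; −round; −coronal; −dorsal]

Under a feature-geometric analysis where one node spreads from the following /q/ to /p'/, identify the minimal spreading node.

[constricted glottis]

Feature comparison: [constricted glottis] differs between /p'/ and [p]; the remaining terminals match.
With a single altered terminal, the smallest constituent that could spread is that terminal — [constricted glottis].
[dorsal], [labial] stay as in /p'/ although /q/ differs there, so no node dominating them spread; among the remaining candidates [constricted glottis] is the lowest that derives the output.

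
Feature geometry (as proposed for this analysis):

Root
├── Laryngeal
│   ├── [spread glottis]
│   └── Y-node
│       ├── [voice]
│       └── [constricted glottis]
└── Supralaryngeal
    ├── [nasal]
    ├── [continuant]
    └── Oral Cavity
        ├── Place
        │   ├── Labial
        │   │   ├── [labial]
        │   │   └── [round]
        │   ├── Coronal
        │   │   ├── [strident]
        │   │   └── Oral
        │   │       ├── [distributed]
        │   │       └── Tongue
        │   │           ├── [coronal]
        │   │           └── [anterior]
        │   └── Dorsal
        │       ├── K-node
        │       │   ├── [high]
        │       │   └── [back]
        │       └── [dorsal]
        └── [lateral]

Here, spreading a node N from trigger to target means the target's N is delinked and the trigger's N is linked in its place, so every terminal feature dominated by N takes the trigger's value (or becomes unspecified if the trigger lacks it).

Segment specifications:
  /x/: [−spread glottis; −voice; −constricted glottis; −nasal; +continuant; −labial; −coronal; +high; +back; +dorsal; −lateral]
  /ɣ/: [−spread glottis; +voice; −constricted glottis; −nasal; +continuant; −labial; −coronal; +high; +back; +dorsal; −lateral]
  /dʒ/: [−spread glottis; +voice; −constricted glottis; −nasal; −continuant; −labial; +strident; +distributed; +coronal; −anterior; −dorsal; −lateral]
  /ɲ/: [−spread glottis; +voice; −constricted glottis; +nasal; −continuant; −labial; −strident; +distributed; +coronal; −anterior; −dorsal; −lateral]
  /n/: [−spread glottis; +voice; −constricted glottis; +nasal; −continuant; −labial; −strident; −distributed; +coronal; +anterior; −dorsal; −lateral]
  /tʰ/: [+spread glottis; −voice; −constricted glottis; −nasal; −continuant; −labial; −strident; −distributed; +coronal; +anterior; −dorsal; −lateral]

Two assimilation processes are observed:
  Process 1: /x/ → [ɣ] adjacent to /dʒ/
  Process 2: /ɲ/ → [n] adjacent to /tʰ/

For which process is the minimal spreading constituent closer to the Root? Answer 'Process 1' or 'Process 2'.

In Process 1, [voice] changes, so the minimal spreading node is [voice] at depth 3.
Process 2: the features that change are [anterior], [distributed]; the minimal node is Oral (depth 5).
Depth 3 < depth 5; Process 1 involves the structurally higher constituent [voice].

Process 1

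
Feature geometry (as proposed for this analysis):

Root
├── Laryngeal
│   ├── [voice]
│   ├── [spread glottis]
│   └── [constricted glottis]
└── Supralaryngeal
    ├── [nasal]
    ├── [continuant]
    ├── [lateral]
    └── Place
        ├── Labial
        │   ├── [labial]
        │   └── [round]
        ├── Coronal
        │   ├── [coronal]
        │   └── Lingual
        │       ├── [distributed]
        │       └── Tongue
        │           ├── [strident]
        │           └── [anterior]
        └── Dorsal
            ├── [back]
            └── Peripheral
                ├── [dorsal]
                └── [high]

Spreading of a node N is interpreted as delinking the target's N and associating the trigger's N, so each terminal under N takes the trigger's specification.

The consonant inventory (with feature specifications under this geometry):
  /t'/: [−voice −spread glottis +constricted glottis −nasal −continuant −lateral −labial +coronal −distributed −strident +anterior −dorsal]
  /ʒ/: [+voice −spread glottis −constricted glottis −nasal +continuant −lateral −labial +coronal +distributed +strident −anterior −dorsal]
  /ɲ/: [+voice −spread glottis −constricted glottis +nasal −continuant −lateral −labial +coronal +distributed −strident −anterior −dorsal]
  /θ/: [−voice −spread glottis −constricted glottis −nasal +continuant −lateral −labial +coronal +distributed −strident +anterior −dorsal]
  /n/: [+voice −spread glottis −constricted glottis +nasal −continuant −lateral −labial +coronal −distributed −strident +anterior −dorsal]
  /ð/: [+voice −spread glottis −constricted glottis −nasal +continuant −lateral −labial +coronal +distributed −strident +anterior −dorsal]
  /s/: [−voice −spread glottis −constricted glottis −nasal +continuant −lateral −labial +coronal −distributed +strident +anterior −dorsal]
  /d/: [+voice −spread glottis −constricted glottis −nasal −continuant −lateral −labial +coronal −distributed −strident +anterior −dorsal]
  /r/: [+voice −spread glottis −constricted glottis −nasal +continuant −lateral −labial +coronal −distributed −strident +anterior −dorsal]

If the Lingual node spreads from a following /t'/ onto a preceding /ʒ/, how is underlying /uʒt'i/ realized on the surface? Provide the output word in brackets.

[urt'i]

The Lingual node dominates the terminals [distributed], [strident], [anterior].
After delinking /ʒ/'s Lingual and linking /t'/'s, the affected terminals become [−distributed], [−strident], [+anterior]; [voice], [spread glottis], [constricted glottis], … (outside Lingual) are retained from /ʒ/.
Among the inventory, only /r/ has exactly this specification, giving the surface form [urt'i].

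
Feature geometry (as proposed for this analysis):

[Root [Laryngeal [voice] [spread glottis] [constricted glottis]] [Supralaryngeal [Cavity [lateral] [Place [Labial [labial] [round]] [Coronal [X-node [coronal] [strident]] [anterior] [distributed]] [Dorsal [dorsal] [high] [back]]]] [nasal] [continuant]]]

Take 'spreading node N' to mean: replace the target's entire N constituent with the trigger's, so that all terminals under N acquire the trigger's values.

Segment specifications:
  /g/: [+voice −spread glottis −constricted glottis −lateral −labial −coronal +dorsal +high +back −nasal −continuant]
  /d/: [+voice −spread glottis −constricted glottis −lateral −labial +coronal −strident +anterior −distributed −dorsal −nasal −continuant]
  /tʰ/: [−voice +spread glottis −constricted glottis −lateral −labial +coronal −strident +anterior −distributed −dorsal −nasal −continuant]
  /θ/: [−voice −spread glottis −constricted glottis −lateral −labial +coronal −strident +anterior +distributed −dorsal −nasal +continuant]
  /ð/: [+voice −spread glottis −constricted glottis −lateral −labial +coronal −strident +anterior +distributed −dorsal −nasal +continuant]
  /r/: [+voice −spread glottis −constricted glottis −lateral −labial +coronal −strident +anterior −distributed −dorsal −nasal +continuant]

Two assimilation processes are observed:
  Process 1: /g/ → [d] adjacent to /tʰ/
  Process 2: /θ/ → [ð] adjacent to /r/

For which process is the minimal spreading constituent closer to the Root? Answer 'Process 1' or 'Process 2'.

Process 1 alters [coronal], [anterior], [distributed], [strident], [dorsal], [high], [back]; the lowest common ancestor is Place (depth 3 from Root).
Process 2 alters [voice]; the lowest dominating node is [voice] (depth 2 from Root).
Depth 2 < depth 3; Process 2 involves the structurally higher constituent [voice].

Process 2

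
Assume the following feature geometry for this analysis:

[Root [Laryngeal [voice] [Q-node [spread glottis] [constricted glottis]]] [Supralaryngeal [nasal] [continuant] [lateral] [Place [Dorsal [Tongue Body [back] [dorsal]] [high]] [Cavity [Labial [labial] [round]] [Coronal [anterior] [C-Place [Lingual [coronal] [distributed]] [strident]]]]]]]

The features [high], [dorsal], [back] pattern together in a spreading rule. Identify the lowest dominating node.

[high] is immediately dominated by Dorsal.
[dorsal] is immediately dominated by Tongue Body.
[back] is immediately dominated by Tongue Body.
The lowest node appearing on every path is Dorsal; each proper daughter of Dorsal fails to dominate at least one of the listed features.

Dorsal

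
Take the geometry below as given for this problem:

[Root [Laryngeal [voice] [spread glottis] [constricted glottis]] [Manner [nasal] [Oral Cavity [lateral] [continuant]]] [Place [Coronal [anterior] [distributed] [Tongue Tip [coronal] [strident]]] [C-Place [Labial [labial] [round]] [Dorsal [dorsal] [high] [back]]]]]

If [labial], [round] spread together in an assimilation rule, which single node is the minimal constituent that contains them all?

[labial]: Root ▹ Place ▹ C-Place ▹ Labial ▹ [labial].
[round]: Root ▹ Place ▹ C-Place ▹ Labial ▹ [round].
The lowest node appearing on every path is Labial; each proper daughter of Labial fails to dominate at least one of the listed features.

Labial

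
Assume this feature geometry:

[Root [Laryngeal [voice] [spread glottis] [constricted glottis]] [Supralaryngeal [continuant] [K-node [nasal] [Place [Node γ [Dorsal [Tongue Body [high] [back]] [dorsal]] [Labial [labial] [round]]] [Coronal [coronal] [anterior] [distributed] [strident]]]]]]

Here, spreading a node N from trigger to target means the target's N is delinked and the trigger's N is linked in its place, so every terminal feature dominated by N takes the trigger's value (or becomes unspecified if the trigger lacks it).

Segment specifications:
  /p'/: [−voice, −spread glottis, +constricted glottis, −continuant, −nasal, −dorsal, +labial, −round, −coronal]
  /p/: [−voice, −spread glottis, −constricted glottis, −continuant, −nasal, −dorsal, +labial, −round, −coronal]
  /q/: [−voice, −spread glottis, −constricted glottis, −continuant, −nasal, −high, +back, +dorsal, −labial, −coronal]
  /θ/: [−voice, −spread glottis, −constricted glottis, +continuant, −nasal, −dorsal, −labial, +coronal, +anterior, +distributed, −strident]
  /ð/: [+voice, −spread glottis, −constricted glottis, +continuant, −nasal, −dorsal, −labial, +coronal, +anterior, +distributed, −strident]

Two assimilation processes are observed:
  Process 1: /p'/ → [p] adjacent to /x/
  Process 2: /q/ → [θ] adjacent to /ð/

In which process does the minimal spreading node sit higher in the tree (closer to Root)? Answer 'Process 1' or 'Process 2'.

Process 1 alters [constricted glottis]; the lowest dominating node is [constricted glottis] (depth 2 from Root).
Process 2 alters [continuant], [coronal], [anterior], [distributed], [strident], [dorsal], [high], [back]; the lowest common ancestor is Supralaryngeal (depth 1 from Root).
Supralaryngeal (depth 1) sits above [constricted glottis] (depth 2), making Process 2 the one with the higher spreading node.

Process 2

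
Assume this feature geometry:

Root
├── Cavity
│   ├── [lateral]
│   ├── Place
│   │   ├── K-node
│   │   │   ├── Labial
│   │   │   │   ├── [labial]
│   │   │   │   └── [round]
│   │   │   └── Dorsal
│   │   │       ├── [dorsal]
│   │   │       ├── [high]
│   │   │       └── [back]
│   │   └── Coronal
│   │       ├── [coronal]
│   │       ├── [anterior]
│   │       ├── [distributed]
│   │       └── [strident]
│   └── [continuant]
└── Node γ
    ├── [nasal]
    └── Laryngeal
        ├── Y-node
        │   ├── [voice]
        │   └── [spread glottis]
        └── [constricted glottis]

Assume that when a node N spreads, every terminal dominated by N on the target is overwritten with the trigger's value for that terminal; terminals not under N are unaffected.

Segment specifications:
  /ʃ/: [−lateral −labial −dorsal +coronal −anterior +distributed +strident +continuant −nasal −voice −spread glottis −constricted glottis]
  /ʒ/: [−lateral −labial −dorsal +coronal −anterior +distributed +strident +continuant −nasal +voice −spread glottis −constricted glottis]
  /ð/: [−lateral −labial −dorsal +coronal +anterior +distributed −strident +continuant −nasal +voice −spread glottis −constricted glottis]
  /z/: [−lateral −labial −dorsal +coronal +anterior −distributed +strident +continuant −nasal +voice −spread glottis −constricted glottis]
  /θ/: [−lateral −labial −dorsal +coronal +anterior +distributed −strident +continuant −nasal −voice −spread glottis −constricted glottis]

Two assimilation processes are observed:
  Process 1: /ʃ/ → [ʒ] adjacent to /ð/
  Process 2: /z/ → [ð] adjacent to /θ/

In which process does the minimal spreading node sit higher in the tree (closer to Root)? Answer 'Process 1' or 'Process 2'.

Process 2

In Process 1, [voice] changes, so the minimal spreading node is [voice] at depth 4.
Process 2 alters [distributed], [strident]; the lowest common ancestor is Coronal (depth 3 from Root).
Coronal is closer to Root than [voice], so Process 2 spreads the higher node.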